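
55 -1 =54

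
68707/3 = 68707/3 = 22902.33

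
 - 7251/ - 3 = 2417/1= 2417.00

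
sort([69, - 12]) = [-12,69 ]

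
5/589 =5/589 =0.01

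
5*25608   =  128040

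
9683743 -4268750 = 5414993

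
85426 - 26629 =58797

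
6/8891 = 6/8891 = 0.00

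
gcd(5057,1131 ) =13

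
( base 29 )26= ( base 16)40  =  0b1000000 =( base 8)100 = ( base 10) 64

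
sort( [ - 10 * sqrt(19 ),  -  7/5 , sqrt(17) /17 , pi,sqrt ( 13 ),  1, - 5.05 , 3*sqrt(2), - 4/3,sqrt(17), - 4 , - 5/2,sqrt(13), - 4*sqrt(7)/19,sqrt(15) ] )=[ - 10* sqrt(19), - 5.05, - 4, - 5/2,  -  7/5, - 4/3,- 4*sqrt( 7) /19,sqrt( 17 )/17, 1, pi,  sqrt(13),sqrt(13), sqrt( 15 ),sqrt(17), 3*sqrt( 2 )]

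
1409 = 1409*1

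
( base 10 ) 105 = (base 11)96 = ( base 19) 5A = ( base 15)70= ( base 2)1101001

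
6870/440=15 + 27/44 = 15.61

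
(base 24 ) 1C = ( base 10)36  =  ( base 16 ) 24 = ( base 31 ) 15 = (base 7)51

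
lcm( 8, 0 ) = 0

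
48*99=4752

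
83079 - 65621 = 17458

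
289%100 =89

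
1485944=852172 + 633772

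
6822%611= 101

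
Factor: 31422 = 2^1*3^1*5237^1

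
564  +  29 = 593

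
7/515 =7/515  =  0.01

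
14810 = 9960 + 4850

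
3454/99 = 34 + 8/9 = 34.89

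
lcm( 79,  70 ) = 5530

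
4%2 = 0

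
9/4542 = 3/1514 = 0.00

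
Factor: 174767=174767^1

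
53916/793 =53916/793 = 67.99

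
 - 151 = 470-621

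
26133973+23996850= 50130823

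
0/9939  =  0 = 0.00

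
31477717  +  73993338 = 105471055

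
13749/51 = 4583/17 = 269.59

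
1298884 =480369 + 818515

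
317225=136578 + 180647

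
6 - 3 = 3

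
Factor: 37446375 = 3^1*5^3*61^1*1637^1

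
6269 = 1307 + 4962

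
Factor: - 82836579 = - 3^1 * 7^1 *3944599^1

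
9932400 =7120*1395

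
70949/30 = 2364 +29/30= 2364.97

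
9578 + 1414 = 10992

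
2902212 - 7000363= - 4098151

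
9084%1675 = 709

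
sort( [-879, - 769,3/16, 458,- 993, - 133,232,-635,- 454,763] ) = [-993 ,-879, - 769, -635, - 454, - 133,3/16, 232, 458,763 ] 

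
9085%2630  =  1195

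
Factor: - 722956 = -2^2*13^1*13903^1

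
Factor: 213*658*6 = 2^2 * 3^2*7^1*47^1*71^1 = 840924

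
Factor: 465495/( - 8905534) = -2^( - 1)*3^1*5^1* 11^(-1 )*563^( - 1 ) * 719^( - 1)*31033^1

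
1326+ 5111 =6437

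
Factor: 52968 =2^3*3^1*2207^1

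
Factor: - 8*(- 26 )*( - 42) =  -8736 = - 2^5*3^1*7^1*13^1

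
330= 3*110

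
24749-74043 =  - 49294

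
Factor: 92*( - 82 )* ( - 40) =301760 = 2^6*5^1*23^1*41^1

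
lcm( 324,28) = 2268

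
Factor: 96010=2^1*5^1*9601^1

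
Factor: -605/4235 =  - 7^( - 1 ) = - 1/7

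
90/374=45/187 = 0.24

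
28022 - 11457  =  16565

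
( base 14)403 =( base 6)3351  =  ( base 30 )q7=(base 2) 1100010011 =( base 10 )787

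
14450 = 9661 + 4789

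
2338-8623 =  - 6285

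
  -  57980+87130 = 29150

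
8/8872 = 1/1109 = 0.00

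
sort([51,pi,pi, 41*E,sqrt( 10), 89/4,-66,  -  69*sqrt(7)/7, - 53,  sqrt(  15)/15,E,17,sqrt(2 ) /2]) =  [ - 66, - 53 , - 69*sqrt( 7)/7,sqrt (15 )/15,sqrt( 2 ) /2, E,pi,pi,sqrt(10),  17,89/4,51,41*E]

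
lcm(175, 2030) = 10150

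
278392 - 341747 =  - 63355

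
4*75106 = 300424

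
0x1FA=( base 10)506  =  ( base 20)156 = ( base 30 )gq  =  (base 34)eu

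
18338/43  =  426  +  20/43 =426.47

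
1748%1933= 1748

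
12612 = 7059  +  5553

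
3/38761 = 3/38761 = 0.00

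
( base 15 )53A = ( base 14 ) 604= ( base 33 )12P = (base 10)1180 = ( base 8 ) 2234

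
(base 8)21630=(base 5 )242422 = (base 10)9112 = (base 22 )ii4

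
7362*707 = 5204934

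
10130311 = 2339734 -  - 7790577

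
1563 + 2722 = 4285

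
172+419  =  591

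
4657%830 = 507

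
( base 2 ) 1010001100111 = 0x1467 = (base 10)5223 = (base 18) g23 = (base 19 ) e8h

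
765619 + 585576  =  1351195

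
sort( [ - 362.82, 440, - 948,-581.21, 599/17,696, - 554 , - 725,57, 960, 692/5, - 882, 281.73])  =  [ -948, - 882, - 725,  -  581.21, - 554, - 362.82, 599/17,57, 692/5 , 281.73, 440, 696, 960]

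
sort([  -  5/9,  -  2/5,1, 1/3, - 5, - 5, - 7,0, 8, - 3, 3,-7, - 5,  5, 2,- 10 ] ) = [-10,-7,-7,-5, - 5, - 5, - 3, - 5/9, - 2/5,0, 1/3, 1, 2,3,5, 8 ] 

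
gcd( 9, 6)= 3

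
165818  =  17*9754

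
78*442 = 34476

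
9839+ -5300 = 4539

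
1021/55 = 18 + 31/55 = 18.56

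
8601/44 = 8601/44= 195.48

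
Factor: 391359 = 3^1 * 191^1*683^1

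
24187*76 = 1838212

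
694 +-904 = -210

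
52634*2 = 105268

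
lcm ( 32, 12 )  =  96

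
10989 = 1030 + 9959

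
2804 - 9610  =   - 6806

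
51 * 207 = 10557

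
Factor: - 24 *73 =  -2^3*3^1*73^1  =  -  1752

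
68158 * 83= 5657114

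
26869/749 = 26869/749 = 35.87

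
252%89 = 74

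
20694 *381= 7884414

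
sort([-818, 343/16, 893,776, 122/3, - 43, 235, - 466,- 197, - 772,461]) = [ - 818, - 772, - 466, - 197 , - 43, 343/16, 122/3, 235, 461,776,893]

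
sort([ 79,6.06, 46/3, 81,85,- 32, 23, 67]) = [- 32, 6.06,46/3,23,67,79 , 81 , 85]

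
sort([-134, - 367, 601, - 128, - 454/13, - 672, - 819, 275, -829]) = [ - 829, - 819, - 672, - 367, - 134,  -  128, - 454/13,275,  601 ] 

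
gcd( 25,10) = 5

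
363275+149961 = 513236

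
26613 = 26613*1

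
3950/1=3950 = 3950.00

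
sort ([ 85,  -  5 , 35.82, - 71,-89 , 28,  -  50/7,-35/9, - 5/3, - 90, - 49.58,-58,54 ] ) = [ - 90,-89, - 71, - 58, - 49.58, - 50/7, - 5, - 35/9, -5/3,28, 35.82, 54,85 ] 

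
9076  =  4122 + 4954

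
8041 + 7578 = 15619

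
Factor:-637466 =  - 2^1*17^1*18749^1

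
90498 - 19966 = 70532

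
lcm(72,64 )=576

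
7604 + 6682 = 14286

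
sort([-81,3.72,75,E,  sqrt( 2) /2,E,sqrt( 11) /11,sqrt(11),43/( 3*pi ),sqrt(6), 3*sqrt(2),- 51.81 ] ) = [ - 81,-51.81,sqrt(11) /11,sqrt(2)/2, sqrt(6 ),E, E,sqrt ( 11 ), 3.72,3*sqrt( 2),43/(3 * pi),75 ]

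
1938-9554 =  - 7616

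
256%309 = 256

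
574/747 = 574/747 = 0.77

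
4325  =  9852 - 5527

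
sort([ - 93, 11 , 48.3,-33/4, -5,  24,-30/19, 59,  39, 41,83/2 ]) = [-93, - 33/4, - 5,-30/19, 11 , 24, 39,41,83/2, 48.3,  59] 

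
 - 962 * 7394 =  -7113028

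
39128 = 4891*8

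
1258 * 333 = 418914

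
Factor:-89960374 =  - 2^1*7^2*359^1*2557^1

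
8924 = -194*( - 46)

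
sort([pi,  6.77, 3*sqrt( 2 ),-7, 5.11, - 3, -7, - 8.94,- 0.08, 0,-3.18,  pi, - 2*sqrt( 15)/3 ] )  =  [ - 8.94,-7,-7, - 3.18, - 3,-2*sqrt(15 )/3,- 0.08, 0, pi, pi,3*sqrt( 2),  5.11,6.77 ] 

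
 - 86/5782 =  - 1+2848/2891 = - 0.01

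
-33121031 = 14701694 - 47822725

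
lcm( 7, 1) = 7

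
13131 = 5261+7870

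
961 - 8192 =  - 7231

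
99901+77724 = 177625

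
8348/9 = 8348/9 = 927.56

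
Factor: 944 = 2^4 * 59^1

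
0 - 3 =- 3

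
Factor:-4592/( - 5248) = 7/8 = 2^(-3 )*7^1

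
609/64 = 609/64= 9.52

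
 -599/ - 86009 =599/86009 = 0.01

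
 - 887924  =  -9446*94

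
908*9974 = 9056392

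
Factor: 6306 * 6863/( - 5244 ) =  - 7213013/874 = -2^( - 1)*19^( - 1 ) * 23^( - 1 )*1051^1 * 6863^1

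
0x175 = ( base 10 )373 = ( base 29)cp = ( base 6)1421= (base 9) 454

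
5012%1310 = 1082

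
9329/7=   9329/7 =1332.71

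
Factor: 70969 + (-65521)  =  2^3*3^1 * 227^1 = 5448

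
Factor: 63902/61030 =89/85  =  5^( - 1 )*17^( - 1 )*89^1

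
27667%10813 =6041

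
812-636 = 176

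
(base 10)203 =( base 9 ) 245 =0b11001011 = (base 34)5X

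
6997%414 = 373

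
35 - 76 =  - 41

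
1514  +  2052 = 3566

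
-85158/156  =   - 14193/26 = -  545.88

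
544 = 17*32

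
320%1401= 320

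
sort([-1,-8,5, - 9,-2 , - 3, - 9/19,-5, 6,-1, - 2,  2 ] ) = [-9, - 8, - 5,-3 , - 2, - 2 , - 1 , - 1, - 9/19,2, 5, 6 ] 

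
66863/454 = 147 + 125/454=147.28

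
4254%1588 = 1078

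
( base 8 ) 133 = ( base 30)31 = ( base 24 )3j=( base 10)91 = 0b1011011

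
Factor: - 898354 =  - 2^1*157^1* 2861^1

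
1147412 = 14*81958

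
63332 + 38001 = 101333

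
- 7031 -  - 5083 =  - 1948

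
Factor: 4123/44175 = 7/75 =3^(-1 )*5^( - 2 )*7^1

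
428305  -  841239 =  - 412934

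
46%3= 1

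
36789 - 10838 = 25951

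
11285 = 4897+6388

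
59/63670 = 59/63670 = 0.00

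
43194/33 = 14398/11 = 1308.91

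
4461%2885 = 1576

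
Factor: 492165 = 3^2 * 5^1*10937^1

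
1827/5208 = 87/248=   0.35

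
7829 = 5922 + 1907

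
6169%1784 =817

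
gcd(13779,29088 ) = 9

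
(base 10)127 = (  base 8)177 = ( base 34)3p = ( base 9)151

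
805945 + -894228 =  -88283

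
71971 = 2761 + 69210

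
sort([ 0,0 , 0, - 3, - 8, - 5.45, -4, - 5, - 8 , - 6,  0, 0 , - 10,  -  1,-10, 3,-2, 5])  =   [ - 10 , - 10,-8, - 8 ,-6 , - 5.45, - 5, - 4, - 3, - 2, - 1, 0, 0, 0,0, 0, 3, 5] 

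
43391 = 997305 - 953914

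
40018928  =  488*82006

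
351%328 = 23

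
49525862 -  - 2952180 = 52478042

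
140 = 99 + 41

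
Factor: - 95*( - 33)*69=216315  =  3^2 * 5^1 * 11^1*  19^1 * 23^1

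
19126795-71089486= - 51962691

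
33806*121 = 4090526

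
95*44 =4180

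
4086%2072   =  2014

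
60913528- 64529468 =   -  3615940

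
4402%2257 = 2145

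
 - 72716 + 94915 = 22199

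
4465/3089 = 4465/3089 = 1.45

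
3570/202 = 17 + 68/101 = 17.67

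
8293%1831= 969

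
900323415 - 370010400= 530313015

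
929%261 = 146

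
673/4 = 168 + 1/4=   168.25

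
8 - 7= 1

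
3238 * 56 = 181328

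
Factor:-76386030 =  - 2^1 * 3^1 * 5^1*7^1*61^1*67^1*89^1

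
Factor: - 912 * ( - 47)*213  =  2^4*3^2*19^1 * 47^1*71^1= 9130032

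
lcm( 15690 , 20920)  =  62760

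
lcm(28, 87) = 2436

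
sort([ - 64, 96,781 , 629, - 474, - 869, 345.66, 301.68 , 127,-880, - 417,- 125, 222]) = [ - 880,-869, - 474,-417, - 125, - 64, 96, 127, 222, 301.68, 345.66, 629, 781]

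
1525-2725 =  - 1200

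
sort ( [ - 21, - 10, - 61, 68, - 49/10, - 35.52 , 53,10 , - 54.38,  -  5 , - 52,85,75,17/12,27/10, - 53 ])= [ - 61, - 54.38,-53 , - 52,  -  35.52, - 21, - 10, - 5 , - 49/10, 17/12 , 27/10, 10,  53,68,75,85 ]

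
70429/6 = 11738+1/6 = 11738.17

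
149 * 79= 11771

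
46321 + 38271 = 84592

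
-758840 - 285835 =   -  1044675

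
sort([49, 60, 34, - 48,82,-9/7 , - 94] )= [ - 94,- 48, - 9/7, 34,49,60,82] 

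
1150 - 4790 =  - 3640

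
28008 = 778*36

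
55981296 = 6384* 8769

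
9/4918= 9/4918 = 0.00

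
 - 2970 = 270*( - 11)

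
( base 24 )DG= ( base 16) 148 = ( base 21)FD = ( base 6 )1304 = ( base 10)328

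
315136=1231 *256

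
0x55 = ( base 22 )3J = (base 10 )85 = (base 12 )71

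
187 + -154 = 33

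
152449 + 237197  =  389646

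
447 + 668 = 1115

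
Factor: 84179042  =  2^1*42089521^1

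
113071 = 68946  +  44125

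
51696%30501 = 21195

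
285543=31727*9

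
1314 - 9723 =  - 8409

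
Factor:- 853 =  - 853^1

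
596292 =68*8769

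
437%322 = 115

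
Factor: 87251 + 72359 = 159610 = 2^1*5^1*11^1*1451^1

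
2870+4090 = 6960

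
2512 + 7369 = 9881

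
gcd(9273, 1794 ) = 3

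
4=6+- 2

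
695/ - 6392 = -1 + 5697/6392 = - 0.11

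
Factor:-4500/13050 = -2^1*5^1 * 29^ ( - 1) = - 10/29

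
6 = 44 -38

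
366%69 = 21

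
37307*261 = 9737127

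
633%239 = 155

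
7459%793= 322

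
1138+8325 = 9463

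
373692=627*596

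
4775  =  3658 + 1117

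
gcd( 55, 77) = 11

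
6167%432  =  119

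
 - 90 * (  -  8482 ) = 763380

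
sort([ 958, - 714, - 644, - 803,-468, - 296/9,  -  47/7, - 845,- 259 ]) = [ - 845,  -  803 ,-714, - 644  , - 468, - 259, - 296/9, - 47/7,958] 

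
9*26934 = 242406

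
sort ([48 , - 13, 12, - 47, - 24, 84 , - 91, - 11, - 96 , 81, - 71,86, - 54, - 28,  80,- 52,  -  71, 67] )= [ - 96, - 91, - 71, - 71,- 54,-52, - 47, - 28, - 24, - 13, - 11 , 12, 48  ,  67,80,81,  84,86]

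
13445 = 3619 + 9826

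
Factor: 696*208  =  144768 = 2^7*3^1*13^1 * 29^1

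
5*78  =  390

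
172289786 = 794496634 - 622206848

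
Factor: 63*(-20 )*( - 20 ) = 25200 = 2^4*3^2*5^2*7^1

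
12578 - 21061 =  -8483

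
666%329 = 8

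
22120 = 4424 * 5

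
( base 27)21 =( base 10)55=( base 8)67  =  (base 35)1k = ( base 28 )1r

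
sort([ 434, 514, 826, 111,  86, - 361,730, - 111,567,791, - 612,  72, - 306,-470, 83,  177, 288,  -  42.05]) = [ - 612, - 470 , - 361, - 306,- 111, - 42.05,72,83 , 86,111, 177, 288, 434, 514 , 567,  730,791, 826 ]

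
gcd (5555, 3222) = 1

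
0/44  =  0 = 0.00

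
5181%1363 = 1092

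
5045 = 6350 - 1305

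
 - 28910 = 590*( - 49 )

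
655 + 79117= 79772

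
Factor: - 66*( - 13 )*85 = 72930 =2^1* 3^1*5^1*11^1 * 13^1 * 17^1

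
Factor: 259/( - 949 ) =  - 7^1*13^ (-1)*37^1 * 73^( - 1) 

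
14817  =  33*449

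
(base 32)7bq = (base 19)11h3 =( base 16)1D7A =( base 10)7546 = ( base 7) 31000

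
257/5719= 257/5719 = 0.04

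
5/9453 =5/9453 = 0.00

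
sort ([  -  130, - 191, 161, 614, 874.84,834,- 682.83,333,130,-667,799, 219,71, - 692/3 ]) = [ - 682.83, - 667, - 692/3, - 191,- 130,71,130, 161,  219 , 333, 614, 799,834, 874.84]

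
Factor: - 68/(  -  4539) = 2^2*3^(  -  1)*89^( - 1) = 4/267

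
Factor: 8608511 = 17^1*83^1*6101^1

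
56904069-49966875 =6937194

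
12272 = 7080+5192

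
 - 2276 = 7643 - 9919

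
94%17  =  9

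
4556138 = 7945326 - 3389188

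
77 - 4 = 73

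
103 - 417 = - 314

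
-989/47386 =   -  23/1102 = -0.02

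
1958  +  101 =2059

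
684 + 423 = 1107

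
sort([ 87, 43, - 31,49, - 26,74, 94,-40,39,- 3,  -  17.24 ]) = [ - 40,  -  31, - 26, - 17.24,  -  3, 39,43, 49, 74,87,94 ] 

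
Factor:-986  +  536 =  - 450 = - 2^1 * 3^2*5^2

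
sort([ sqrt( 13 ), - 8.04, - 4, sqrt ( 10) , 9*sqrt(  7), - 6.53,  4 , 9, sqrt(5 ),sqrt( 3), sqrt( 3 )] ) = [ - 8.04, - 6.53 ,  -  4, sqrt(3 ), sqrt( 3),sqrt( 5) , sqrt( 10), sqrt (13),  4 , 9, 9* sqrt(7 )] 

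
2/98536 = 1/49268 = 0.00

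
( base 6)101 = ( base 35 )12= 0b100101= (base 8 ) 45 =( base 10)37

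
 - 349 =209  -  558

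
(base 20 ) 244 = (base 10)884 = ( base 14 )472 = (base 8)1564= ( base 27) 15K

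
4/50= 2/25 = 0.08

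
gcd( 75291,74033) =1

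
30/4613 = 30/4613 = 0.01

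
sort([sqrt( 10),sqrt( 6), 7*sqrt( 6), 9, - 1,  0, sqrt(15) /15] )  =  [ - 1,0,sqrt( 15)/15,  sqrt(6), sqrt( 10),9, 7*sqrt( 6 )] 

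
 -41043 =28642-69685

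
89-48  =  41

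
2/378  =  1/189 = 0.01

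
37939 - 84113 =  - 46174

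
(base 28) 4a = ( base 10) 122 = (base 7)233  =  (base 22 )5c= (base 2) 1111010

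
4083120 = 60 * 68052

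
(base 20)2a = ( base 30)1k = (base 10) 50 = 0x32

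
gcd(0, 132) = 132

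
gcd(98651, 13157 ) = 1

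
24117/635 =24117/635 =37.98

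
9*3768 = 33912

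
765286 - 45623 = 719663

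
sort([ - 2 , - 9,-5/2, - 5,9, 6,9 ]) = [-9, - 5,-5/2, - 2, 6,9, 9 ] 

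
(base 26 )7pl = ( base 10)5403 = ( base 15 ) 1903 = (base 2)1010100011011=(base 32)58r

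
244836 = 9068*27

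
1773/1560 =1 + 71/520=1.14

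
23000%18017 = 4983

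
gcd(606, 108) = 6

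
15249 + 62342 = 77591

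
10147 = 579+9568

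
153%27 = 18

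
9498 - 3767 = 5731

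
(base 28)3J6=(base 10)2890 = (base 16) b4a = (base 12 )180A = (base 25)4ff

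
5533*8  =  44264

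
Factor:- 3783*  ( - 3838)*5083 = 73800859782= 2^1*3^1*13^2*17^1*19^1*23^1*97^1*101^1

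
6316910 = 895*7058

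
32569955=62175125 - 29605170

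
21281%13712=7569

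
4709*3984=18760656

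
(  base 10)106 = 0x6A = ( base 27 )3P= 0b1101010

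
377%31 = 5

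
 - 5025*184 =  - 924600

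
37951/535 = 70 + 501/535 = 70.94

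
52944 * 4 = 211776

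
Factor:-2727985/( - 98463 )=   3^( - 1)*5^1*13^1*23^ (-1 ) * 1427^( - 1 )* 41969^1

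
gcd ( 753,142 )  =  1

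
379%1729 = 379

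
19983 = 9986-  - 9997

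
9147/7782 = 1 + 455/2594 = 1.18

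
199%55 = 34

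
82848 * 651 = 53934048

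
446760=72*6205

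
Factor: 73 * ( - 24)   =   - 1752 = -2^3*3^1 * 73^1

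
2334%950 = 434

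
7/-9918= - 7/9918 = - 0.00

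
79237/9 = 79237/9 = 8804.11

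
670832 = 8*83854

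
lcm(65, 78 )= 390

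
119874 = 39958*3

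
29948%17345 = 12603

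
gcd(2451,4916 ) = 1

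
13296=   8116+5180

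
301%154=147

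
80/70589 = 80/70589  =  0.00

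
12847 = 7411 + 5436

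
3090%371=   122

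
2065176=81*25496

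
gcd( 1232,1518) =22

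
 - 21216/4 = -5304=- 5304.00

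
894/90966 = 149/15161 = 0.01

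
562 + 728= 1290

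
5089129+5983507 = 11072636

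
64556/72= 16139/18 = 896.61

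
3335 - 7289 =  - 3954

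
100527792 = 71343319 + 29184473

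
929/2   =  464 + 1/2 = 464.50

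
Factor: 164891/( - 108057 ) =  - 911/597 = - 3^( - 1 )*199^( - 1 )*911^1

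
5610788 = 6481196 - 870408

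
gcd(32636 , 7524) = 4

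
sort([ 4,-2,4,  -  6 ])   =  [ -6 , - 2,4,4 ]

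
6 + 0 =6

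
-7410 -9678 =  - 17088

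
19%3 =1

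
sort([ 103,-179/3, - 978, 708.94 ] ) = [  -  978, - 179/3,  103, 708.94 ]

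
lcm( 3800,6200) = 117800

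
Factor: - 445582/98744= - 2^( - 2 )*12343^( - 1 )*222791^1=-222791/49372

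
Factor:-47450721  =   - 3^1*3719^1*4253^1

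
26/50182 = 13/25091 = 0.00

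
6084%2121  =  1842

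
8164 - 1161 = 7003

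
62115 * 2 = 124230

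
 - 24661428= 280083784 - 304745212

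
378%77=70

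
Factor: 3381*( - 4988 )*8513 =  - 2^2*3^1 * 7^2 *23^1*29^1 * 43^1*8513^1 = - 143566875564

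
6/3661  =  6/3661 = 0.00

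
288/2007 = 32/223 = 0.14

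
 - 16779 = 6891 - 23670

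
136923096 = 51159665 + 85763431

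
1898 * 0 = 0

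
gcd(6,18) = 6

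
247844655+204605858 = 452450513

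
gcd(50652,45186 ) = 6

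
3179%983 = 230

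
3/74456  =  3/74456 = 0.00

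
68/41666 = 34/20833 = 0.00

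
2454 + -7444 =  - 4990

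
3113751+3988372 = 7102123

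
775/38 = 20 + 15/38 = 20.39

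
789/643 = 1 + 146/643 = 1.23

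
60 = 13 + 47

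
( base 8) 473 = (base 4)10323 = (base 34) 99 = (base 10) 315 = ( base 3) 102200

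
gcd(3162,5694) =6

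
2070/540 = 23/6= 3.83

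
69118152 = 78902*876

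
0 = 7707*0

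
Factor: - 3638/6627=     -  2^1 * 3^( - 1 )*17^1* 47^( - 2)*107^1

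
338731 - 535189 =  - 196458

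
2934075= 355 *8265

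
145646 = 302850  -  157204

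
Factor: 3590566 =2^1 * 7^1*256469^1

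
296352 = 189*1568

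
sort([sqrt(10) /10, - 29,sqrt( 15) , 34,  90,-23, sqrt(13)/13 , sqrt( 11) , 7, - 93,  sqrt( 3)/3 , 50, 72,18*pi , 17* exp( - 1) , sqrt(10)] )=[ - 93, - 29, - 23 , sqrt ( 13)/13,sqrt (10) /10 , sqrt(3)/3 , sqrt( 10),  sqrt(11), sqrt ( 15), 17*exp( -1), 7, 34, 50,  18*pi, 72, 90]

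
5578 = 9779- 4201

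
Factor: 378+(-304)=2^1*37^1  =  74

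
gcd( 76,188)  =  4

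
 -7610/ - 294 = 25 + 130/147 = 25.88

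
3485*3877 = 13511345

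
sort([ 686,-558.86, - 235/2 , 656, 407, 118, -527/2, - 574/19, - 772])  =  [ - 772, - 558.86, - 527/2, - 235/2, - 574/19,118 , 407, 656, 686 ]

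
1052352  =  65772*16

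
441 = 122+319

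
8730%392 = 106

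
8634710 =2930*2947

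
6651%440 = 51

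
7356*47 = 345732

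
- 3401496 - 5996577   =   - 9398073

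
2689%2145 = 544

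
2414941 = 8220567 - 5805626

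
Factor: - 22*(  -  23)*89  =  45034 = 2^1*11^1*23^1 * 89^1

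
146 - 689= - 543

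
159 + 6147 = 6306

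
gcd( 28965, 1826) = 1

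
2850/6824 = 1425/3412 =0.42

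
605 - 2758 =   -  2153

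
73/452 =73/452  =  0.16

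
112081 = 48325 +63756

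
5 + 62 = 67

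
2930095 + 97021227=99951322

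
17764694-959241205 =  - 941476511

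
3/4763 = 3/4763 = 0.00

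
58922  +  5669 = 64591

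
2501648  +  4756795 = 7258443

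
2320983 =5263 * 441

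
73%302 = 73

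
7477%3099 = 1279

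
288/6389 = 288/6389 = 0.05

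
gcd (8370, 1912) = 2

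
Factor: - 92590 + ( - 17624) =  - 110214= -2^1*3^3*13^1*157^1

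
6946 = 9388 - 2442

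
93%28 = 9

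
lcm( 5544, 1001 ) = 72072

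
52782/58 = 26391/29= 910.03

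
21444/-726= - 30+ 56/121  =  - 29.54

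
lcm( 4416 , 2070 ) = 66240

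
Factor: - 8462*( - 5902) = 49942724= 2^2*13^1*227^1*4231^1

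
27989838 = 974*28737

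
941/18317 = 941/18317=0.05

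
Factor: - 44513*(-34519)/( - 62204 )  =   - 2^( - 2)*7^1*6359^1*15551^( - 1 )*34519^1 = - 1536544247/62204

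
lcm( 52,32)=416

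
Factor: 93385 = 5^1 * 19^1*983^1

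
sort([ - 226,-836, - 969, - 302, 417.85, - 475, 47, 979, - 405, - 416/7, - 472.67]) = [ - 969,-836, - 475 , - 472.67  , - 405, - 302, - 226, - 416/7, 47,  417.85, 979 ]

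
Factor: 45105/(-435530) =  - 93/898 = - 2^( -1) * 3^1*31^1 * 449^( - 1)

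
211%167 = 44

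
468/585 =4/5 = 0.80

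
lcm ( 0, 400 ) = 0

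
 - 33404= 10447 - 43851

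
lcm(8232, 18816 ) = 131712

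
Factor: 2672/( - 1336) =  - 2 = - 2^1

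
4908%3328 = 1580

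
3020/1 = 3020 = 3020.00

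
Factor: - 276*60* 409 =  - 6773040 =- 2^4*3^2*5^1*23^1*409^1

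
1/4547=1/4547 = 0.00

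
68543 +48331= 116874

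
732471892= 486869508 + 245602384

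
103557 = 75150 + 28407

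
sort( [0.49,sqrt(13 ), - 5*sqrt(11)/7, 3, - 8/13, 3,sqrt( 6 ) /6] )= [ - 5*sqrt( 11) /7 , - 8/13,sqrt( 6)/6,0.49,3, 3,  sqrt( 13) ]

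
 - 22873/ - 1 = 22873/1 = 22873.00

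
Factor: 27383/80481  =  197/579=3^( - 1) * 193^( - 1)*197^1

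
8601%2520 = 1041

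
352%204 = 148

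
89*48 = 4272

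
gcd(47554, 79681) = 1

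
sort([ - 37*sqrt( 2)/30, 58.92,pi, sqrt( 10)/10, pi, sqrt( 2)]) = [ - 37*sqrt( 2 )/30,sqrt (10 ) /10 , sqrt(2 ), pi,pi, 58.92]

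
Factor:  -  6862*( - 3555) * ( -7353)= -2^1*3^4*5^1*19^1*43^1*47^1 * 73^1  *  79^1 = - 179372096730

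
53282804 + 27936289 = 81219093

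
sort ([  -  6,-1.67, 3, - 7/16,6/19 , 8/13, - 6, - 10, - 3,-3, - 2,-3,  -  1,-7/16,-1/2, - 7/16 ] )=[ - 10,-6 , - 6,-3,-3,-3, - 2, - 1.67, - 1, - 1/2 , - 7/16, - 7/16,-7/16,6/19, 8/13,3 ] 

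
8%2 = 0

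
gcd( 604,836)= 4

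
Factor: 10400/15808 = 2^(  -  1 )*5^2*19^(  -  1) = 25/38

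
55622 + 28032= 83654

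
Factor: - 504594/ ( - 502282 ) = 873/869= 3^2 *11^( - 1) *79^( - 1 ) * 97^1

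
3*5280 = 15840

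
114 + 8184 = 8298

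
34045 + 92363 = 126408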